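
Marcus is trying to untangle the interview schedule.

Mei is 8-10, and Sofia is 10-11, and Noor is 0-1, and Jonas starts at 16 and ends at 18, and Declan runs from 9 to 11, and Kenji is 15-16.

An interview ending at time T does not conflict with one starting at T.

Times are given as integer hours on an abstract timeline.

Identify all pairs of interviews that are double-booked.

Declan & Mei, Declan & Sofia

Sorted by start: Noor, Mei, Declan, Sofia, Kenji, Jonas.
Mei starts after Noor ends; Noor is clear from here.
Declan starts before Mei ends → Mei and Declan overlap.
Sofia starts exactly when Mei ends (back-to-back, no overlap); Mei is clear from here.
Sofia starts before Declan ends → Declan and Sofia overlap.
Kenji starts after Declan ends; Declan is clear from here.
Kenji starts after Sofia ends; Sofia is clear from here.
Jonas starts exactly when Kenji ends (back-to-back, no overlap).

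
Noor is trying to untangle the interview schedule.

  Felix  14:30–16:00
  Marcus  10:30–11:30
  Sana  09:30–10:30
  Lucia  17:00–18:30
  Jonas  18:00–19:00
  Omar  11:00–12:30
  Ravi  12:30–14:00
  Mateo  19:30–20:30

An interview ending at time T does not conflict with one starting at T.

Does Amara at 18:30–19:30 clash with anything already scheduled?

Sana: ends 10:30 at or before Amara starts 18:30 → clear.
Marcus: ends 11:30 at or before Amara starts 18:30 → clear.
Omar: ends 12:30 at or before Amara starts 18:30 → clear.
Ravi: ends 14:00 at or before Amara starts 18:30 → clear.
Felix: ends 16:00 at or before Amara starts 18:30 → clear.
Lucia: ends 18:30 at or before Amara starts 18:30 → clear.
Jonas: starts 18:00 before Amara ends 19:30, and ends 19:00 after Amara starts 18:30 → overlap.
Mateo: starts 19:30 at or after Amara ends 19:30 → clear.
Amara overlaps Jonas.

Yes — it overlaps Jonas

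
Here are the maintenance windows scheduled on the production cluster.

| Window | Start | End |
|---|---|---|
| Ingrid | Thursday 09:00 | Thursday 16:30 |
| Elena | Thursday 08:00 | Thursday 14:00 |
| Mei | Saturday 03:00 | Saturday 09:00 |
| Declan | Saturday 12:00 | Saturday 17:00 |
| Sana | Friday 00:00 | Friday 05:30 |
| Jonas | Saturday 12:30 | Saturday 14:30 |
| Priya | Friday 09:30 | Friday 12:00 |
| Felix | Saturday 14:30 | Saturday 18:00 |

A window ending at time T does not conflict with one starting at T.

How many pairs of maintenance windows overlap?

3

Sorted by start: Elena, Ingrid, Sana, Priya, Mei, Declan, Jonas, Felix.
Ingrid starts before Elena ends → Elena and Ingrid overlap.
Sana starts after Elena ends — done with Elena.
Sana starts after Ingrid ends — done with Ingrid.
Priya starts after Sana ends — done with Sana.
Mei starts after Priya ends — done with Priya.
Declan starts after Mei ends — done with Mei.
Jonas starts before Declan ends → Declan and Jonas overlap.
Felix starts before Declan ends → Declan and Felix overlap.
Felix starts exactly when Jonas ends (back-to-back, no overlap).
Overlapping pairs: Declan & Felix, Declan & Jonas, Elena & Ingrid — 3 in total.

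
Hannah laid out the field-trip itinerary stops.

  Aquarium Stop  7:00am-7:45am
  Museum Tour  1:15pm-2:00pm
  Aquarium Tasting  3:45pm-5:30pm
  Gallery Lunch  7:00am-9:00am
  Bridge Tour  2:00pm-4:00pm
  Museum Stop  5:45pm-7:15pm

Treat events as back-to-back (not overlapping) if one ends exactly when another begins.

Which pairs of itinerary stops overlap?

Sorted by start: Gallery Lunch, Aquarium Stop, Museum Tour, Bridge Tour, Aquarium Tasting, Museum Stop.
Aquarium Stop starts before Gallery Lunch ends → Gallery Lunch and Aquarium Stop overlap.
Museum Tour starts after Gallery Lunch ends, so nothing later overlaps Gallery Lunch either.
Museum Tour starts after Aquarium Stop ends, so nothing later overlaps Aquarium Stop either.
Bridge Tour starts exactly when Museum Tour ends (back-to-back, no overlap), so nothing later overlaps Museum Tour either.
Aquarium Tasting starts before Bridge Tour ends → Bridge Tour and Aquarium Tasting overlap.
Museum Stop starts after Bridge Tour ends.
Museum Stop starts after Aquarium Tasting ends.

Aquarium Stop & Gallery Lunch, Aquarium Tasting & Bridge Tour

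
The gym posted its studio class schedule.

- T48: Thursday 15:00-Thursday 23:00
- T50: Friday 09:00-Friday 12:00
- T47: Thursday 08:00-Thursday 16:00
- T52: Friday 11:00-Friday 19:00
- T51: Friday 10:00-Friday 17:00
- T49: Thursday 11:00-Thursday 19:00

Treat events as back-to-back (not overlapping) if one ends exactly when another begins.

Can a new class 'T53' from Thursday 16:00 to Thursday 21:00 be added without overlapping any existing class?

No — it overlaps T48, T49

T47: ends Thursday 16:00 at or before T53 starts Thursday 16:00 → clear.
T49: starts Thursday 11:00 before T53 ends Thursday 21:00, and ends Thursday 19:00 after T53 starts Thursday 16:00 → overlap.
T48: starts Thursday 15:00 before T53 ends Thursday 21:00, and ends Thursday 23:00 after T53 starts Thursday 16:00 → overlap.
T50: starts Friday 09:00 at or after T53 ends Thursday 21:00 → clear.
T51: starts Friday 10:00 at or after T53 ends Thursday 21:00 → clear.
T52: starts Friday 11:00 at or after T53 ends Thursday 21:00 → clear.
T53 overlaps T48, T49.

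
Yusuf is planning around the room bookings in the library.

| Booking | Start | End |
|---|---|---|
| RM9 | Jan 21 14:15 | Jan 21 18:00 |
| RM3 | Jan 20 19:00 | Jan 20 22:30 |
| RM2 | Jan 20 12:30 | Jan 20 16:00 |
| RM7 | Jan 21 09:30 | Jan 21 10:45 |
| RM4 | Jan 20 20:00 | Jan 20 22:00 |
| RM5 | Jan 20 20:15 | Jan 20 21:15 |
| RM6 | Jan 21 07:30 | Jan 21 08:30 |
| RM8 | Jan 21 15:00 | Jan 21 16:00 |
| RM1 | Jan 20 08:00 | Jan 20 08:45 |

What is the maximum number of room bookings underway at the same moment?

3

Sweep the timeline, counting +1 at each start and −1 at each end (ends before starts at a tie):
Jan 20 08:00 start RM1 → 1
Jan 20 08:45 end RM1 → 0
Jan 20 12:30 start RM2 → 1
Jan 20 16:00 end RM2 → 0
Jan 20 19:00 start RM3 → 1
Jan 20 20:00 start RM4 → 2
Jan 20 20:15 start RM5 → 3
Jan 20 21:15 end RM5 → 2
Jan 20 22:00 end RM4 → 1
Jan 20 22:30 end RM3 → 0
Jan 21 07:30 start RM6 → 1
Jan 21 08:30 end RM6 → 0
Jan 21 09:30 start RM7 → 1
Jan 21 10:45 end RM7 → 0
Jan 21 14:15 start RM9 → 1
Jan 21 15:00 start RM8 → 2
Jan 21 16:00 end RM8 → 1
Jan 21 18:00 end RM9 → 0
Peak is 3, at Jan 20 20:15 (RM3, RM4, RM5).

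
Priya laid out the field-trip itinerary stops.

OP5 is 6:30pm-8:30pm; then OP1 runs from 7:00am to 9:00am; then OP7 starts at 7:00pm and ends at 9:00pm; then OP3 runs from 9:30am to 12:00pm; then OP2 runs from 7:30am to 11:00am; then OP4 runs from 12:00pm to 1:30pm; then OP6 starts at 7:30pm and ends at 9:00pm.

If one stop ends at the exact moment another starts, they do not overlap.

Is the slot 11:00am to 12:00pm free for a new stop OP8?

OP1: ends 9:00am at or before OP8 starts 11:00am → clear.
OP2: ends 11:00am at or before OP8 starts 11:00am → clear.
OP3: starts 9:30am before OP8 ends 12:00pm, and ends 12:00pm after OP8 starts 11:00am → overlap.
OP4: starts 12:00pm at or after OP8 ends 12:00pm → clear.
OP5: starts 6:30pm at or after OP8 ends 12:00pm → clear.
OP7: starts 7:00pm at or after OP8 ends 12:00pm → clear.
OP6: starts 7:30pm at or after OP8 ends 12:00pm → clear.
OP8 overlaps OP3.

No — it overlaps OP3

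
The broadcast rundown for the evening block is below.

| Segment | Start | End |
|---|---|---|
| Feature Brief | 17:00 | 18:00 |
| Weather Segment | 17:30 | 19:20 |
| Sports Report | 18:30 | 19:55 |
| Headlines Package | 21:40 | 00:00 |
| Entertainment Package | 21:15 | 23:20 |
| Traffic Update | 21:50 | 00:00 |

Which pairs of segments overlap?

Entertainment Package & Headlines Package, Entertainment Package & Traffic Update, Feature Brief & Weather Segment, Headlines Package & Traffic Update, Sports Report & Weather Segment

Sorted by start: Feature Brief, Weather Segment, Sports Report, Entertainment Package, Headlines Package, Traffic Update.
Weather Segment starts before Feature Brief ends → Feature Brief and Weather Segment overlap.
Sports Report starts after Feature Brief ends; Feature Brief is clear from here.
Sports Report starts before Weather Segment ends → Weather Segment and Sports Report overlap.
Entertainment Package starts after Weather Segment ends; Weather Segment is clear from here.
Entertainment Package starts after Sports Report ends; Sports Report is clear from here.
Headlines Package starts before Entertainment Package ends → Entertainment Package and Headlines Package overlap.
Traffic Update starts before Entertainment Package ends → Entertainment Package and Traffic Update overlap.
Traffic Update starts before Headlines Package ends → Headlines Package and Traffic Update overlap.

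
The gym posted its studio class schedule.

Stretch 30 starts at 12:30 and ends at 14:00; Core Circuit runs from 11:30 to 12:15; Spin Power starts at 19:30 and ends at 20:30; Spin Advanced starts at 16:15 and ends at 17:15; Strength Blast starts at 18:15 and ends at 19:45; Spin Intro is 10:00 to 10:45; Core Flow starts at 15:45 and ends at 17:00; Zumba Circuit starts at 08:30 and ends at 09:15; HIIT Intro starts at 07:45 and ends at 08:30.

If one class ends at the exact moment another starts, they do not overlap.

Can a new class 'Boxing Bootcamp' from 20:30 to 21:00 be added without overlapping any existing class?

HIIT Intro: ends 08:30 at or before Boxing Bootcamp starts 20:30 → clear.
Zumba Circuit: ends 09:15 at or before Boxing Bootcamp starts 20:30 → clear.
Spin Intro: ends 10:45 at or before Boxing Bootcamp starts 20:30 → clear.
Core Circuit: ends 12:15 at or before Boxing Bootcamp starts 20:30 → clear.
Stretch 30: ends 14:00 at or before Boxing Bootcamp starts 20:30 → clear.
Core Flow: ends 17:00 at or before Boxing Bootcamp starts 20:30 → clear.
Spin Advanced: ends 17:15 at or before Boxing Bootcamp starts 20:30 → clear.
Strength Blast: ends 19:45 at or before Boxing Bootcamp starts 20:30 → clear.
Spin Power: ends 20:30 at or before Boxing Bootcamp starts 20:30 → clear.

Yes — the slot is free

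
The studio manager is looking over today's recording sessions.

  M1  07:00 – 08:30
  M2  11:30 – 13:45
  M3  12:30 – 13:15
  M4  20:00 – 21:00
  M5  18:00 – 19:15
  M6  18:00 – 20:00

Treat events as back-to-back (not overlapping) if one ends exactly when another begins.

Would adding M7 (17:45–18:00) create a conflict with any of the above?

No — it doesn't clash with anything

M1: ends 08:30 at or before M7 starts 17:45 → clear.
M2: ends 13:45 at or before M7 starts 17:45 → clear.
M3: ends 13:15 at or before M7 starts 17:45 → clear.
M5: starts 18:00 at or after M7 ends 18:00 → clear.
M6: starts 18:00 at or after M7 ends 18:00 → clear.
M4: starts 20:00 at or after M7 ends 18:00 → clear.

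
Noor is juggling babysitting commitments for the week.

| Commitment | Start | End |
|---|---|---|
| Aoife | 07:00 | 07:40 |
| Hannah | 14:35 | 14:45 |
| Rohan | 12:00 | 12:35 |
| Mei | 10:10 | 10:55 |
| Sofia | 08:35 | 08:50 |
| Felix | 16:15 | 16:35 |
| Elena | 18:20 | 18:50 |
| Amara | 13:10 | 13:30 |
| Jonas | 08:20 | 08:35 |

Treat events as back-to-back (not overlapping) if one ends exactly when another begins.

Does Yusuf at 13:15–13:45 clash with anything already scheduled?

Yes — it overlaps Amara

Aoife: ends 07:40 at or before Yusuf starts 13:15 → clear.
Jonas: ends 08:35 at or before Yusuf starts 13:15 → clear.
Sofia: ends 08:50 at or before Yusuf starts 13:15 → clear.
Mei: ends 10:55 at or before Yusuf starts 13:15 → clear.
Rohan: ends 12:35 at or before Yusuf starts 13:15 → clear.
Amara: starts 13:10 before Yusuf ends 13:45, and ends 13:30 after Yusuf starts 13:15 → overlap.
Hannah: starts 14:35 at or after Yusuf ends 13:45 → clear.
Felix: starts 16:15 at or after Yusuf ends 13:45 → clear.
Elena: starts 18:20 at or after Yusuf ends 13:45 → clear.
Yusuf overlaps Amara.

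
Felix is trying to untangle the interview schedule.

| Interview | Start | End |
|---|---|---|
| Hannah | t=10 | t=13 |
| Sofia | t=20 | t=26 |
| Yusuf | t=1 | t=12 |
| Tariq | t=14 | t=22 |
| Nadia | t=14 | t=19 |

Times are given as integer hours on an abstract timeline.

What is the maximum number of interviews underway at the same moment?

Walk through starts and ends in time order (an end at T is processed before a start at T):
t=1 start Yusuf → 1
t=10 start Hannah → 2
t=12 end Yusuf → 1
t=13 end Hannah → 0
t=14 start Nadia → 1
t=14 start Tariq → 2
t=19 end Nadia → 1
t=20 start Sofia → 2
t=22 end Tariq → 1
t=26 end Sofia → 0
Peak is 2, at t=10 (Hannah, Yusuf).

2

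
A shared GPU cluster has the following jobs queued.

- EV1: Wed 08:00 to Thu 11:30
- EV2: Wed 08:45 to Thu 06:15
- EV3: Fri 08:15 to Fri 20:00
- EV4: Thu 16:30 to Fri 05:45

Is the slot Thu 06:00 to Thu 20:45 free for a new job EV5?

No — it overlaps EV1, EV2, EV4

EV1: starts Wed 08:00 before EV5 ends Thu 20:45, and ends Thu 11:30 after EV5 starts Thu 06:00 → overlap.
EV2: starts Wed 08:45 before EV5 ends Thu 20:45, and ends Thu 06:15 after EV5 starts Thu 06:00 → overlap.
EV4: starts Thu 16:30 before EV5 ends Thu 20:45, and ends Fri 05:45 after EV5 starts Thu 06:00 → overlap.
EV3: starts Fri 08:15 at or after EV5 ends Thu 20:45 → clear.
EV5 overlaps EV1, EV2, EV4.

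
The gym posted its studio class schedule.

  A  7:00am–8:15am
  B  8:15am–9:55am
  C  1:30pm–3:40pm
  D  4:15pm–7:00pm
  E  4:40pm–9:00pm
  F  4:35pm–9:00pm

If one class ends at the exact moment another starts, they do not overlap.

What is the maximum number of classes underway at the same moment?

Walk through starts and ends in time order (an end at T is processed before a start at T):
7:00am start A → 1
8:15am end A → 0
8:15am start B → 1
9:55am end B → 0
1:30pm start C → 1
3:40pm end C → 0
4:15pm start D → 1
4:35pm start F → 2
4:40pm start E → 3
7:00pm end D → 2
9:00pm end E → 1
9:00pm end F → 0
Peak is 3, at 4:40pm (D, E, F).

3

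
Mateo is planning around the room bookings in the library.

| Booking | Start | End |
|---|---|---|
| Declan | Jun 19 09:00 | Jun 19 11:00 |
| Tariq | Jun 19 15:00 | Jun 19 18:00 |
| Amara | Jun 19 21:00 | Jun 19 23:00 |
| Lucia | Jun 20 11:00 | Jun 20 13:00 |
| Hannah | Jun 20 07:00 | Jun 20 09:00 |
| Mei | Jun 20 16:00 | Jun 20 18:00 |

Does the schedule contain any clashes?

Sorted by start: Declan, Tariq, Amara, Hannah, Lucia, Mei.
Tariq starts after Declan ends — done with Declan.
Amara starts after Tariq ends — done with Tariq.
Hannah starts after Amara ends — done with Amara.
Lucia starts after Hannah ends — done with Hannah.
Mei starts after Lucia ends.
Every pair is clear; the schedule has no overlaps.

No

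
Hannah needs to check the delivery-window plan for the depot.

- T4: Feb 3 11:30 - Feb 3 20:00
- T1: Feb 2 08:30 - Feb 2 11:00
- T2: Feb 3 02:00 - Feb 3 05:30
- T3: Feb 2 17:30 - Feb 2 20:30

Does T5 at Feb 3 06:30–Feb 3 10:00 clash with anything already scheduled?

No — it doesn't clash with anything

T1: ends Feb 2 11:00 at or before T5 starts Feb 3 06:30 → clear.
T3: ends Feb 2 20:30 at or before T5 starts Feb 3 06:30 → clear.
T2: ends Feb 3 05:30 at or before T5 starts Feb 3 06:30 → clear.
T4: starts Feb 3 11:30 at or after T5 ends Feb 3 10:00 → clear.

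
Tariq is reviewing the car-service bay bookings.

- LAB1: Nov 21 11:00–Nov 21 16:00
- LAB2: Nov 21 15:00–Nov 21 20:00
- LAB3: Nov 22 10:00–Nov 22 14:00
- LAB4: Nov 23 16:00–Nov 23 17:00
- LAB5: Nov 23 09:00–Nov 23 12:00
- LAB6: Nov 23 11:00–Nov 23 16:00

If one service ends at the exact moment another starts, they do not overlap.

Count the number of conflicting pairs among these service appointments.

2

Two intervals overlap when each starts before the other ends.
Sorted by start: LAB1, LAB2, LAB3, LAB5, LAB6, LAB4.
LAB2 starts before LAB1 ends → LAB1 and LAB2 overlap.
LAB3 starts after LAB1 ends — done with LAB1.
LAB3 starts after LAB2 ends — done with LAB2.
LAB5 starts after LAB3 ends — done with LAB3.
LAB6 starts before LAB5 ends → LAB5 and LAB6 overlap.
LAB4 starts after LAB5 ends.
LAB4 starts exactly when LAB6 ends (back-to-back, no overlap).
Overlapping pairs: LAB1 & LAB2, LAB5 & LAB6 — 2 in total.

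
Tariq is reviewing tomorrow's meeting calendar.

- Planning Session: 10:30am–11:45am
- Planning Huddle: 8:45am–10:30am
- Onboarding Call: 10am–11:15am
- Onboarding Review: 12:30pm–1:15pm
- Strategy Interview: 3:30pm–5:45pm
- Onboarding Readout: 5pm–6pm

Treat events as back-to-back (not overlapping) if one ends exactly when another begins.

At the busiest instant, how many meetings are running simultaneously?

2

Sweep the timeline, counting +1 at each start and −1 at each end (ends before starts at a tie):
8:45am start Planning Huddle → 1
10am start Onboarding Call → 2
10:30am end Planning Huddle → 1
10:30am start Planning Session → 2
11:15am end Onboarding Call → 1
11:45am end Planning Session → 0
12:30pm start Onboarding Review → 1
1:15pm end Onboarding Review → 0
3:30pm start Strategy Interview → 1
5pm start Onboarding Readout → 2
5:45pm end Strategy Interview → 1
6pm end Onboarding Readout → 0
Peak is 2, at 10am (Onboarding Call, Planning Huddle).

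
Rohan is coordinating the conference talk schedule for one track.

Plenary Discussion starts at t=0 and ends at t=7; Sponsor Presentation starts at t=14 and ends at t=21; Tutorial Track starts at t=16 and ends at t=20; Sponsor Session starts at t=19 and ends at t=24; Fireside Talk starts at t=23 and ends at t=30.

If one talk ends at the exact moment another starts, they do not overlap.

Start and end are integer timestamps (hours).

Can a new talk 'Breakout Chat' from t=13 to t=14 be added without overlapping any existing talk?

Plenary Discussion: ends t=7 at or before Breakout Chat starts t=13 → clear.
Sponsor Presentation: starts t=14 at or after Breakout Chat ends t=14 → clear.
Tutorial Track: starts t=16 at or after Breakout Chat ends t=14 → clear.
Sponsor Session: starts t=19 at or after Breakout Chat ends t=14 → clear.
Fireside Talk: starts t=23 at or after Breakout Chat ends t=14 → clear.

Yes — the slot is free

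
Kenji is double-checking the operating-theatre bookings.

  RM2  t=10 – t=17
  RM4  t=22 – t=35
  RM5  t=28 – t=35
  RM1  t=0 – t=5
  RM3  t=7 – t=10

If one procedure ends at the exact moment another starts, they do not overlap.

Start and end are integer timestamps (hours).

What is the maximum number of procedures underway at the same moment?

2

Sweep the timeline, counting +1 at each start and −1 at each end (ends before starts at a tie):
t=0 start RM1 → 1
t=5 end RM1 → 0
t=7 start RM3 → 1
t=10 end RM3 → 0
t=10 start RM2 → 1
t=17 end RM2 → 0
t=22 start RM4 → 1
t=28 start RM5 → 2
t=35 end RM4 → 1
t=35 end RM5 → 0
Peak is 2, at t=28 (RM4, RM5).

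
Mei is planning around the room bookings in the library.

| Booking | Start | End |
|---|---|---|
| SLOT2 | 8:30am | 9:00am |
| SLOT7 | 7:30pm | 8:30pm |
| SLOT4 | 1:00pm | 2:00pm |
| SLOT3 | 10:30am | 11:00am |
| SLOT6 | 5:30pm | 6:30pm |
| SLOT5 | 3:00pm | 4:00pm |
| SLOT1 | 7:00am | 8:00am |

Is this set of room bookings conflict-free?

Sorted by start: SLOT1, SLOT2, SLOT3, SLOT4, SLOT5, SLOT6, SLOT7.
SLOT2 starts after SLOT1 ends, so SLOT1 has no further overlaps.
SLOT3 starts after SLOT2 ends, so SLOT2 has no further overlaps.
SLOT4 starts after SLOT3 ends, so SLOT3 has no further overlaps.
SLOT5 starts after SLOT4 ends, so SLOT4 has no further overlaps.
SLOT6 starts after SLOT5 ends, so SLOT5 has no further overlaps.
SLOT7 starts after SLOT6 ends.
Every pair is clear; the schedule has no overlaps.

Yes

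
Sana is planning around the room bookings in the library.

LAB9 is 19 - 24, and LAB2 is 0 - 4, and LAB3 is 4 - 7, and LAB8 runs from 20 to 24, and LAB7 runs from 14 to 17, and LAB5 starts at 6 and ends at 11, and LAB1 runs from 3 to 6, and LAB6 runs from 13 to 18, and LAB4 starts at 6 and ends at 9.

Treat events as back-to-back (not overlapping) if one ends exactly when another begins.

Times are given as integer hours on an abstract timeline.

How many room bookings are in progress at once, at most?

3

Sweep the timeline, counting +1 at each start and −1 at each end (ends before starts at a tie):
0 start LAB2 → 1
3 start LAB1 → 2
4 end LAB2 → 1
4 start LAB3 → 2
6 end LAB1 → 1
6 start LAB4 → 2
6 start LAB5 → 3
7 end LAB3 → 2
9 end LAB4 → 1
11 end LAB5 → 0
13 start LAB6 → 1
14 start LAB7 → 2
17 end LAB7 → 1
18 end LAB6 → 0
19 start LAB9 → 1
20 start LAB8 → 2
24 end LAB8 → 1
24 end LAB9 → 0
Peak is 3, at 6 (LAB3, LAB4, LAB5).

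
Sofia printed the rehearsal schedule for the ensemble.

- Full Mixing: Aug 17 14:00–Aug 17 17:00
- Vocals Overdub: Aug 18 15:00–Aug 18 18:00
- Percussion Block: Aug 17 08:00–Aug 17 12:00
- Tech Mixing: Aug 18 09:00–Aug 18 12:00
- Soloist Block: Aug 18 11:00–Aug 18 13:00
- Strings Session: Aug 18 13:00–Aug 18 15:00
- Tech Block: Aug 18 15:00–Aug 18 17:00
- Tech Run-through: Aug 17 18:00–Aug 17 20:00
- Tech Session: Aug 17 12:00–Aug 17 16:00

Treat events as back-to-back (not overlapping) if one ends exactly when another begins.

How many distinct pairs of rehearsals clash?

3

Sorted by start: Percussion Block, Tech Session, Full Mixing, Tech Run-through, Tech Mixing, Soloist Block, Strings Session, Vocals Overdub, Tech Block.
Tech Session starts exactly when Percussion Block ends (back-to-back, no overlap) — done with Percussion Block.
Full Mixing starts before Tech Session ends → Tech Session and Full Mixing overlap.
Tech Run-through starts after Tech Session ends — done with Tech Session.
Tech Run-through starts after Full Mixing ends — done with Full Mixing.
Tech Mixing starts after Tech Run-through ends — done with Tech Run-through.
Soloist Block starts before Tech Mixing ends → Tech Mixing and Soloist Block overlap.
Strings Session starts after Tech Mixing ends — done with Tech Mixing.
Strings Session starts exactly when Soloist Block ends (back-to-back, no overlap) — done with Soloist Block.
Vocals Overdub starts exactly when Strings Session ends (back-to-back, no overlap) — done with Strings Session.
Tech Block starts before Vocals Overdub ends → Vocals Overdub and Tech Block overlap.
Overlapping pairs: Full Mixing & Tech Session, Soloist Block & Tech Mixing, Tech Block & Vocals Overdub — 3 in total.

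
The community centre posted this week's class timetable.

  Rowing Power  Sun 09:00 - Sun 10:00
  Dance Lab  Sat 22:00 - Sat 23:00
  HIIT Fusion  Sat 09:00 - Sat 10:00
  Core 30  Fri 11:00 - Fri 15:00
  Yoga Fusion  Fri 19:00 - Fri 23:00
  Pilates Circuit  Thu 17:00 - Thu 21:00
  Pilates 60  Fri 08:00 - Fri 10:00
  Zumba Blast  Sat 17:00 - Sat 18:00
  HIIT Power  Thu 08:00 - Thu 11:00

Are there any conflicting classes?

Two intervals overlap when each starts before the other ends.
Sorted by start: HIIT Power, Pilates Circuit, Pilates 60, Core 30, Yoga Fusion, HIIT Fusion, Zumba Blast, Dance Lab, Rowing Power.
Pilates Circuit starts after HIIT Power ends, so nothing later overlaps HIIT Power either.
Pilates 60 starts after Pilates Circuit ends, so nothing later overlaps Pilates Circuit either.
Core 30 starts after Pilates 60 ends, so nothing later overlaps Pilates 60 either.
Yoga Fusion starts after Core 30 ends, so nothing later overlaps Core 30 either.
HIIT Fusion starts after Yoga Fusion ends, so nothing later overlaps Yoga Fusion either.
Zumba Blast starts after HIIT Fusion ends, so nothing later overlaps HIIT Fusion either.
Dance Lab starts after Zumba Blast ends, so nothing later overlaps Zumba Blast either.
Rowing Power starts after Dance Lab ends.
Every pair is clear; the schedule has no overlaps.

No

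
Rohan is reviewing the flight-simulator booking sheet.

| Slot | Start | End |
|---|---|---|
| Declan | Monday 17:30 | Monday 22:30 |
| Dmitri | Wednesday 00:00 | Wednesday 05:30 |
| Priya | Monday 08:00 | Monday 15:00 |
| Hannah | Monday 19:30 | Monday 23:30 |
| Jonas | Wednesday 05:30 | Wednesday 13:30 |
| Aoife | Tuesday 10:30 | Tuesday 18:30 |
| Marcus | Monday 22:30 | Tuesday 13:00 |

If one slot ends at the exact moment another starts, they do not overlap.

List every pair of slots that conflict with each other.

Aoife & Marcus, Declan & Hannah, Hannah & Marcus

Sorted by start: Priya, Declan, Hannah, Marcus, Aoife, Dmitri, Jonas.
Declan starts after Priya ends; Priya is clear from here.
Hannah starts before Declan ends → Declan and Hannah overlap.
Marcus starts exactly when Declan ends (back-to-back, no overlap); Declan is clear from here.
Marcus starts before Hannah ends → Hannah and Marcus overlap.
Aoife starts after Hannah ends; Hannah is clear from here.
Aoife starts before Marcus ends → Marcus and Aoife overlap.
Dmitri starts after Marcus ends; Marcus is clear from here.
Dmitri starts after Aoife ends; Aoife is clear from here.
Jonas starts exactly when Dmitri ends (back-to-back, no overlap).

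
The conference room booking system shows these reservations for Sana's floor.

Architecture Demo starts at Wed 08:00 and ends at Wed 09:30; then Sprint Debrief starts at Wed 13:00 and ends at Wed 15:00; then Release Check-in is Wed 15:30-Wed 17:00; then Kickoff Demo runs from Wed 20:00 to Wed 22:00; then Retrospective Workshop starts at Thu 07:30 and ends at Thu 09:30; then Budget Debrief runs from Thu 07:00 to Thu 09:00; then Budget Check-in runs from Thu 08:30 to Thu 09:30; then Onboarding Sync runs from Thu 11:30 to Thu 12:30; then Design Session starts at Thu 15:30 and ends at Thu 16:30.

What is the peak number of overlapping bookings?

Walk through starts and ends in time order (an end at T is processed before a start at T):
Wed 08:00 start Architecture Demo → 1
Wed 09:30 end Architecture Demo → 0
Wed 13:00 start Sprint Debrief → 1
Wed 15:00 end Sprint Debrief → 0
Wed 15:30 start Release Check-in → 1
Wed 17:00 end Release Check-in → 0
Wed 20:00 start Kickoff Demo → 1
Wed 22:00 end Kickoff Demo → 0
Thu 07:00 start Budget Debrief → 1
Thu 07:30 start Retrospective Workshop → 2
Thu 08:30 start Budget Check-in → 3
Thu 09:00 end Budget Debrief → 2
Thu 09:30 end Budget Check-in → 1
Thu 09:30 end Retrospective Workshop → 0
Thu 11:30 start Onboarding Sync → 1
Thu 12:30 end Onboarding Sync → 0
Thu 15:30 start Design Session → 1
Thu 16:30 end Design Session → 0
Peak is 3, at Thu 08:30 (Budget Check-in, Budget Debrief, Retrospective Workshop).

3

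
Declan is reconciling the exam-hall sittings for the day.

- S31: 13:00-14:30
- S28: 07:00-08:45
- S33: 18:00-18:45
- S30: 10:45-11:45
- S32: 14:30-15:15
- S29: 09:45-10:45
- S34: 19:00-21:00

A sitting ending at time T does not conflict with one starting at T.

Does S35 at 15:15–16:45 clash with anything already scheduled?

No — it doesn't clash with anything

S28: ends 08:45 at or before S35 starts 15:15 → clear.
S29: ends 10:45 at or before S35 starts 15:15 → clear.
S30: ends 11:45 at or before S35 starts 15:15 → clear.
S31: ends 14:30 at or before S35 starts 15:15 → clear.
S32: ends 15:15 at or before S35 starts 15:15 → clear.
S33: starts 18:00 at or after S35 ends 16:45 → clear.
S34: starts 19:00 at or after S35 ends 16:45 → clear.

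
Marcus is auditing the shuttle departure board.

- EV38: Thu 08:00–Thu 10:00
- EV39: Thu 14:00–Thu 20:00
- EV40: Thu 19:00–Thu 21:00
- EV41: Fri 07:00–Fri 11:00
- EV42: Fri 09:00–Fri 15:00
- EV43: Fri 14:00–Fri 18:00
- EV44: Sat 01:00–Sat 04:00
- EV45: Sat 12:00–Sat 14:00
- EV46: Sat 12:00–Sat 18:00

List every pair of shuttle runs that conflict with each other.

EV39 & EV40, EV41 & EV42, EV42 & EV43, EV45 & EV46

Sorted by start: EV38, EV39, EV40, EV41, EV42, EV43, EV44, EV45, EV46.
EV39 starts after EV38 ends — done with EV38.
EV40 starts before EV39 ends → EV39 and EV40 overlap.
EV41 starts after EV39 ends — done with EV39.
EV41 starts after EV40 ends — done with EV40.
EV42 starts before EV41 ends → EV41 and EV42 overlap.
EV43 starts after EV41 ends — done with EV41.
EV43 starts before EV42 ends → EV42 and EV43 overlap.
EV44 starts after EV42 ends — done with EV42.
EV44 starts after EV43 ends — done with EV43.
EV45 starts after EV44 ends — done with EV44.
EV46 starts before EV45 ends → EV45 and EV46 overlap.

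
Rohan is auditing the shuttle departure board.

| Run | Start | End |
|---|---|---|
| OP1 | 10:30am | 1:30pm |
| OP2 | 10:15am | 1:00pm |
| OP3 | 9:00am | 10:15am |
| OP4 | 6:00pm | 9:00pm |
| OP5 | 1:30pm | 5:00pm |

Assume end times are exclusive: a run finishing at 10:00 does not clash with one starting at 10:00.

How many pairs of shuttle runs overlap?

Check each pair: they overlap iff neither finishes before the other starts.
Sorted by start: OP3, OP2, OP1, OP5, OP4.
OP2 starts exactly when OP3 ends (back-to-back, no overlap), so nothing later overlaps OP3 either.
OP1 starts before OP2 ends → OP2 and OP1 overlap.
OP5 starts after OP2 ends, so nothing later overlaps OP2 either.
OP5 starts exactly when OP1 ends (back-to-back, no overlap), so nothing later overlaps OP1 either.
OP4 starts after OP5 ends.
Overlapping pairs: OP1 & OP2 — 1 in total.

1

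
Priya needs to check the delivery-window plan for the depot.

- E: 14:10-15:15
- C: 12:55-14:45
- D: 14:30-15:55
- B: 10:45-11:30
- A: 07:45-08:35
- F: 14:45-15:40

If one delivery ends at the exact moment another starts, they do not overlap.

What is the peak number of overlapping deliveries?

Walk through starts and ends in time order (an end at T is processed before a start at T):
07:45 start A → 1
08:35 end A → 0
10:45 start B → 1
11:30 end B → 0
12:55 start C → 1
14:10 start E → 2
14:30 start D → 3
14:45 end C → 2
14:45 start F → 3
15:15 end E → 2
15:40 end F → 1
15:55 end D → 0
Peak is 3, at 14:30 (C, D, E).

3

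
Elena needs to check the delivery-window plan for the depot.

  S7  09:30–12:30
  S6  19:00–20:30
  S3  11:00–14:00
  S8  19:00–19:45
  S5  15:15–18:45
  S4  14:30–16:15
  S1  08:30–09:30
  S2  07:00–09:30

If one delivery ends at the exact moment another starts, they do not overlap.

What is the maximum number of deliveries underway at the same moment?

Sweep the timeline, counting +1 at each start and −1 at each end (ends before starts at a tie):
07:00 start S2 → 1
08:30 start S1 → 2
09:30 end S1 → 1
09:30 end S2 → 0
09:30 start S7 → 1
11:00 start S3 → 2
12:30 end S7 → 1
14:00 end S3 → 0
14:30 start S4 → 1
15:15 start S5 → 2
16:15 end S4 → 1
18:45 end S5 → 0
19:00 start S6 → 1
19:00 start S8 → 2
19:45 end S8 → 1
20:30 end S6 → 0
Peak is 2, at 08:30 (S1, S2).

2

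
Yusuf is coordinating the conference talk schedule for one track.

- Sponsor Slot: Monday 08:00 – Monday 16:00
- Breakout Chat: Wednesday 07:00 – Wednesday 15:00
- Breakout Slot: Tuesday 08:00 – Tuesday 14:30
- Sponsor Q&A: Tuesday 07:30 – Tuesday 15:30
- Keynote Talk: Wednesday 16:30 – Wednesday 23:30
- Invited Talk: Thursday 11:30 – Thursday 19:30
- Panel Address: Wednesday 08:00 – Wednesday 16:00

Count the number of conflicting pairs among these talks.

Sorted by start: Sponsor Slot, Sponsor Q&A, Breakout Slot, Breakout Chat, Panel Address, Keynote Talk, Invited Talk.
Sponsor Q&A starts after Sponsor Slot ends, so Sponsor Slot has no further overlaps.
Breakout Slot starts before Sponsor Q&A ends → Sponsor Q&A and Breakout Slot overlap.
Breakout Chat starts after Sponsor Q&A ends, so Sponsor Q&A has no further overlaps.
Breakout Chat starts after Breakout Slot ends, so Breakout Slot has no further overlaps.
Panel Address starts before Breakout Chat ends → Breakout Chat and Panel Address overlap.
Keynote Talk starts after Breakout Chat ends, so Breakout Chat has no further overlaps.
Keynote Talk starts after Panel Address ends, so Panel Address has no further overlaps.
Invited Talk starts after Keynote Talk ends.
Overlapping pairs: Breakout Chat & Panel Address, Breakout Slot & Sponsor Q&A — 2 in total.

2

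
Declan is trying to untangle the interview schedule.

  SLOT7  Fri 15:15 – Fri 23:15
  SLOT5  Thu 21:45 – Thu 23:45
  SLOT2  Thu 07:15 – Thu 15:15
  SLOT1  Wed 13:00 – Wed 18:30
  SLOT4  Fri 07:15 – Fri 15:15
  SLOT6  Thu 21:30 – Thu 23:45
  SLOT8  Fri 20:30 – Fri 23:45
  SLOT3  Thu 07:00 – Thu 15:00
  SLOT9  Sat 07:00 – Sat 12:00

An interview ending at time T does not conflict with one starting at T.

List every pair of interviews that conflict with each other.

Two intervals overlap when each starts before the other ends.
Sorted by start: SLOT1, SLOT3, SLOT2, SLOT6, SLOT5, SLOT4, SLOT7, SLOT8, SLOT9.
SLOT3 starts after SLOT1 ends, so SLOT1 has no further overlaps.
SLOT2 starts before SLOT3 ends → SLOT3 and SLOT2 overlap.
SLOT6 starts after SLOT3 ends, so SLOT3 has no further overlaps.
SLOT6 starts after SLOT2 ends, so SLOT2 has no further overlaps.
SLOT5 starts before SLOT6 ends → SLOT6 and SLOT5 overlap.
SLOT4 starts after SLOT6 ends, so SLOT6 has no further overlaps.
SLOT4 starts after SLOT5 ends, so SLOT5 has no further overlaps.
SLOT7 starts exactly when SLOT4 ends (back-to-back, no overlap), so SLOT4 has no further overlaps.
SLOT8 starts before SLOT7 ends → SLOT7 and SLOT8 overlap.
SLOT9 starts after SLOT7 ends.
SLOT9 starts after SLOT8 ends.

SLOT2 & SLOT3, SLOT5 & SLOT6, SLOT7 & SLOT8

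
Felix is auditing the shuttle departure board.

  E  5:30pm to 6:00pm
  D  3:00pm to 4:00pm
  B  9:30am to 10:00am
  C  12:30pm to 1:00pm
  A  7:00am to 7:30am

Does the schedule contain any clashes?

Sorted by start: A, B, C, D, E.
B starts after A ends; A is clear from here.
C starts after B ends; B is clear from here.
D starts after C ends; C is clear from here.
E starts after D ends.
Every pair is clear; the schedule has no overlaps.

No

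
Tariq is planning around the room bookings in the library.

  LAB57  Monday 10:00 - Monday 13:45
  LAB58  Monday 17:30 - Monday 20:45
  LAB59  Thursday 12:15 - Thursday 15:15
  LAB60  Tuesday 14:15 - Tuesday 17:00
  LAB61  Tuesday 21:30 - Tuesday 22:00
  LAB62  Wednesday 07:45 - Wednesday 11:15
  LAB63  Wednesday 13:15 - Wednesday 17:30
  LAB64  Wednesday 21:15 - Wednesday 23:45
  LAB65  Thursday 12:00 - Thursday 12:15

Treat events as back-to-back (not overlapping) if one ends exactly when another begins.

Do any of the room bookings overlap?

Two intervals overlap when each starts before the other ends.
Sorted by start: LAB57, LAB58, LAB60, LAB61, LAB62, LAB63, LAB64, LAB65, LAB59.
LAB58 starts after LAB57 ends, so nothing later overlaps LAB57 either.
LAB60 starts after LAB58 ends, so nothing later overlaps LAB58 either.
LAB61 starts after LAB60 ends, so nothing later overlaps LAB60 either.
LAB62 starts after LAB61 ends, so nothing later overlaps LAB61 either.
LAB63 starts after LAB62 ends, so nothing later overlaps LAB62 either.
LAB64 starts after LAB63 ends, so nothing later overlaps LAB63 either.
LAB65 starts after LAB64 ends, so nothing later overlaps LAB64 either.
LAB59 starts exactly when LAB65 ends (back-to-back, no overlap).
Every pair is clear; the schedule has no overlaps.

No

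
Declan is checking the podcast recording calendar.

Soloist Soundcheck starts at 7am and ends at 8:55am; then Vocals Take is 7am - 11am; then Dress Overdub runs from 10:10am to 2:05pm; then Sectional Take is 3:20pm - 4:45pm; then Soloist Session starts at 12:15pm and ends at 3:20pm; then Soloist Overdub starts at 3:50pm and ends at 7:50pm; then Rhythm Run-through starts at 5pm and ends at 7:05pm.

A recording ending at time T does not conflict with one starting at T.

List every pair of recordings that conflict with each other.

Dress Overdub & Soloist Session, Dress Overdub & Vocals Take, Rhythm Run-through & Soloist Overdub, Sectional Take & Soloist Overdub, Soloist Soundcheck & Vocals Take

Sorted by start: Soloist Soundcheck, Vocals Take, Dress Overdub, Soloist Session, Sectional Take, Soloist Overdub, Rhythm Run-through.
Vocals Take starts before Soloist Soundcheck ends → Soloist Soundcheck and Vocals Take overlap.
Dress Overdub starts after Soloist Soundcheck ends, so Soloist Soundcheck has no further overlaps.
Dress Overdub starts before Vocals Take ends → Vocals Take and Dress Overdub overlap.
Soloist Session starts after Vocals Take ends, so Vocals Take has no further overlaps.
Soloist Session starts before Dress Overdub ends → Dress Overdub and Soloist Session overlap.
Sectional Take starts after Dress Overdub ends, so Dress Overdub has no further overlaps.
Sectional Take starts exactly when Soloist Session ends (back-to-back, no overlap), so Soloist Session has no further overlaps.
Soloist Overdub starts before Sectional Take ends → Sectional Take and Soloist Overdub overlap.
Rhythm Run-through starts after Sectional Take ends.
Rhythm Run-through starts before Soloist Overdub ends → Soloist Overdub and Rhythm Run-through overlap.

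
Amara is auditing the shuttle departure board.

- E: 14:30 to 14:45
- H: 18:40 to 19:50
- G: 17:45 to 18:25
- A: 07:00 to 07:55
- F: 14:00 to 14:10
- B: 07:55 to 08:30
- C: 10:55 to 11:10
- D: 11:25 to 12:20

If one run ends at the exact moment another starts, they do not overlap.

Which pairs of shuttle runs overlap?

no overlapping pairs

Sorted by start: A, B, C, D, F, E, G, H.
B starts exactly when A ends (back-to-back, no overlap); A is clear from here.
C starts after B ends; B is clear from here.
D starts after C ends; C is clear from here.
F starts after D ends; D is clear from here.
E starts after F ends; F is clear from here.
G starts after E ends; E is clear from here.
H starts after G ends.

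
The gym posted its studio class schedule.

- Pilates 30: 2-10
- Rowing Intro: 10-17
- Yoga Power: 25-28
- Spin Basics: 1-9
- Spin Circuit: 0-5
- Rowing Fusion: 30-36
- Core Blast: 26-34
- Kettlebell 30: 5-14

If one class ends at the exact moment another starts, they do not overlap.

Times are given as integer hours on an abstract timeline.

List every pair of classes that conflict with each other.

Sorted by start: Spin Circuit, Spin Basics, Pilates 30, Kettlebell 30, Rowing Intro, Yoga Power, Core Blast, Rowing Fusion.
Spin Basics starts before Spin Circuit ends → Spin Circuit and Spin Basics overlap.
Pilates 30 starts before Spin Circuit ends → Spin Circuit and Pilates 30 overlap.
Kettlebell 30 starts exactly when Spin Circuit ends (back-to-back, no overlap), so nothing later overlaps Spin Circuit either.
Pilates 30 starts before Spin Basics ends → Spin Basics and Pilates 30 overlap.
Kettlebell 30 starts before Spin Basics ends → Spin Basics and Kettlebell 30 overlap.
Rowing Intro starts after Spin Basics ends, so nothing later overlaps Spin Basics either.
Kettlebell 30 starts before Pilates 30 ends → Pilates 30 and Kettlebell 30 overlap.
Rowing Intro starts exactly when Pilates 30 ends (back-to-back, no overlap), so nothing later overlaps Pilates 30 either.
Rowing Intro starts before Kettlebell 30 ends → Kettlebell 30 and Rowing Intro overlap.
Yoga Power starts after Kettlebell 30 ends, so nothing later overlaps Kettlebell 30 either.
Yoga Power starts after Rowing Intro ends, so nothing later overlaps Rowing Intro either.
Core Blast starts before Yoga Power ends → Yoga Power and Core Blast overlap.
Rowing Fusion starts after Yoga Power ends.
Rowing Fusion starts before Core Blast ends → Core Blast and Rowing Fusion overlap.

Core Blast & Rowing Fusion, Core Blast & Yoga Power, Kettlebell 30 & Pilates 30, Kettlebell 30 & Rowing Intro, Kettlebell 30 & Spin Basics, Pilates 30 & Spin Basics, Pilates 30 & Spin Circuit, Spin Basics & Spin Circuit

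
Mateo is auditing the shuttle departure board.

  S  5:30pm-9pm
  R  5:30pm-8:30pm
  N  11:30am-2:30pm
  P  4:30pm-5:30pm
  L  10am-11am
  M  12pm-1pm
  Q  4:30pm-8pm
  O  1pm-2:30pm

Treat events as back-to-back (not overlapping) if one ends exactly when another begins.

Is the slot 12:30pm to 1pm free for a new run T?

L: ends 11am at or before T starts 12:30pm → clear.
N: starts 11:30am before T ends 1pm, and ends 2:30pm after T starts 12:30pm → overlap.
M: starts 12pm before T ends 1pm, and ends 1pm after T starts 12:30pm → overlap.
O: starts 1pm at or after T ends 1pm → clear.
P: starts 4:30pm at or after T ends 1pm → clear.
Q: starts 4:30pm at or after T ends 1pm → clear.
R: starts 5:30pm at or after T ends 1pm → clear.
S: starts 5:30pm at or after T ends 1pm → clear.
T overlaps M, N.

No — it overlaps M, N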